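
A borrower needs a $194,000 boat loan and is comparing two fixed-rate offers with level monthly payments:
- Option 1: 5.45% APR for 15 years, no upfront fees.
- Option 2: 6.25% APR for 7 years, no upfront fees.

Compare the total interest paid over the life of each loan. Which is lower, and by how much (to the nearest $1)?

Option 1: monthly rate = 5.45%/12 = 0.0045417; payment = 194,000 × 0.0045417 / (1 − (1+0.0045417)^−180) = $1,580.00.
Total interest on Option 1 = 180 × $1,580.00 − $194,000 = $90,400.00.
Option 2: monthly rate = 6.25%/12 = 0.0052083; payment = 194,000 × 0.0052083 / (1 − (1+0.0052083)^−84) = $2,857.37.
Total interest on Option 2 = 84 × $2,857.37 − $194,000 = $46,019.08.
Option 2 is lower by $44,380.92.

Option 2 by $44,381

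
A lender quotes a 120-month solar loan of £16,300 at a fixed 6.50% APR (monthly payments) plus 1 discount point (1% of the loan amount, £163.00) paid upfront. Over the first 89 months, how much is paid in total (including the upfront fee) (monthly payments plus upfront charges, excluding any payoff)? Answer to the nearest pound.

£16,635

Monthly rate = 6.5%/12 = 0.0054167; payment = 16,300 × 0.0054167 / (1 − (1+0.0054167)^−120) = £185.08.
Total outlay = 89 × £185.08 + £163.00 = £16,635.12.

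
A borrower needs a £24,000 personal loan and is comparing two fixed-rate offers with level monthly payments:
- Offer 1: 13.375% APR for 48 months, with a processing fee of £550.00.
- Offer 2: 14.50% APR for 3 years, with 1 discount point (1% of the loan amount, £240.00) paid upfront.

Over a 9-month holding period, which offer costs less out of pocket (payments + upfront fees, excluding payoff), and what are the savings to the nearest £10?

Offer 1: at 13.375% the monthly rate is 0.0111458, so the payment is 24,000 × 0.0111458 / (1 − 1.0111458^−48) = £648.34.
Offer 2: monthly rate = 14.5%/12 = 0.0120833; payment = 24,000 × 0.0120833 / (1 − (1+0.0120833)^−36) = £826.10.
Over 9 months: Offer 1 costs 9 × £648.34 + £550.00 = £6,385.06; Offer 2 costs 9 × £826.10 + £240.00 = £7,674.90.
Offer 1 is cheaper by £7,674.90 − £6,385.06 = £1,289.84.

Offer 1 by £1,290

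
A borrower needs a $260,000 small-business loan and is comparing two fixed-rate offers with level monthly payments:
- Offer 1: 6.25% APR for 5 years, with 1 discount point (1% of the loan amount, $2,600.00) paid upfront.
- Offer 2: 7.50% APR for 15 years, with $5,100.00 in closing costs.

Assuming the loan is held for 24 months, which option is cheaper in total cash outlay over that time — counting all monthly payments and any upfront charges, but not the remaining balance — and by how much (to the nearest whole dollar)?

Offer 1: monthly rate = 6.25%/12 = 0.0052083; payment = 260,000 × 0.0052083 / (1 − (1+0.0052083)^−60) = $5,056.81.
Offer 2: monthly rate = 7.5%/12 = 0.0062500; payment = 260,000 × 0.0062500 / (1 − (1+0.0062500)^−180) = $2,410.23.
Over 24 months: Offer 1 costs 24 × $5,056.81 + $2,600.00 = $123,963.44; Offer 2 costs 24 × $2,410.23 + $5,100.00 = $62,945.52.
Offer 2 is cheaper by $123,963.44 − $62,945.52 = $61,017.92.

Offer 2 by $61,018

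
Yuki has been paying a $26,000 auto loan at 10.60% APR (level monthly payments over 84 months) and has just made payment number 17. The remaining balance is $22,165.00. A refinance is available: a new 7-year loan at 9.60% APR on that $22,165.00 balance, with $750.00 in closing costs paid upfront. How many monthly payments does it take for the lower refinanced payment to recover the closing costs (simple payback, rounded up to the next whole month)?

10 months

Current payment = 26,000 × 10.6%/12 / (1 − (1+0.0088333)^−84) = $439.73.
Refinanced payment = 22,165.00 × 0.0080000 / (1 − (1+0.0080000)^−84) = $363.40.
Monthly savings = $439.73 − $363.40 = $76.33.
Break-even = $750.00 / $76.33 = 9.83 → 10 months.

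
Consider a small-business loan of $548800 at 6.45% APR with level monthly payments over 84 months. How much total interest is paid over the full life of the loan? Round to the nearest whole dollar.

$134,632

At 6.45% the monthly rate is 0.0053750, so the payment is 548,800 × 0.0053750 / (1 − 1.0053750^−84) = $8,136.09.
Total paid = 84 × $8,136.09 = $683,431.56; interest = $683,431.56 − $548,800 = $134,631.56.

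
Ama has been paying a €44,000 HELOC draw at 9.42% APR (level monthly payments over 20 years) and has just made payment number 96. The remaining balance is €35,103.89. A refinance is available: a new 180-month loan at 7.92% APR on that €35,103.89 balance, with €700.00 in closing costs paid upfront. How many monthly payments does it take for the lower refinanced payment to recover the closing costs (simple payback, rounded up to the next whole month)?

10 months

Current payment = 44,000 × 9.42%/12 / (1 − (1+0.0078500)^−240) = €407.84.
Refinanced payment = 35,103.89 × 0.0066000 / (1 − (1+0.0066000)^−180) = €333.85.
Monthly savings = €407.84 − €333.85 = €73.99.
Break-even = €700.00 / €73.99 = 9.46 → 10 months.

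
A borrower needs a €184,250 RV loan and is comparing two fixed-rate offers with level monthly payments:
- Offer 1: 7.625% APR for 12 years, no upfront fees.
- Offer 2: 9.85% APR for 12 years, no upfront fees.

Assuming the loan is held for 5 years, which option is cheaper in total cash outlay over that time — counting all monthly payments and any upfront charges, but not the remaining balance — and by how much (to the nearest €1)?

Offer 1: at 7.625% the monthly rate is 0.0063542, so the payment is 184,250 × 0.0063542 / (1 − 1.0063542^−144) = €1,956.73.
Offer 2: monthly rate = 9.85%/12 = 0.0082083; payment = 184,250 × 0.0082083 / (1 − (1+0.0082083)^−144) = €2,186.00.
Over 60 months: Offer 1 costs 60 × €1,956.73 = €117,403.80; Offer 2 costs 60 × €2,186.00 = €131,160.00.
Offer 1 is cheaper by €131,160.00 − €117,403.80 = €13,756.20.

Offer 1 by €13,756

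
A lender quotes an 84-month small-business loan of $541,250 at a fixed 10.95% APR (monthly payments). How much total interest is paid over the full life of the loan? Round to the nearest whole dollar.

$236,027

Monthly rate = 10.95%/12 = 0.0091250; payment = 541,250 × 0.0091250 / (1 − (1+0.0091250)^−84) = $9,253.30.
Total paid = 84 × $9,253.30 = $777,277.20; interest = $777,277.20 − $541,250 = $236,027.20.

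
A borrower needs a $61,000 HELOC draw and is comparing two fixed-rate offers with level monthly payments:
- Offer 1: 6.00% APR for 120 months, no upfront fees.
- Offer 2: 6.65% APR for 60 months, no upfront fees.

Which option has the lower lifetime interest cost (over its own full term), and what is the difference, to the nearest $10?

Offer 2 by $9,400

Offer 1: monthly rate = 6%/12 = 0.0050000; payment = 61,000 × 0.0050000 / (1 − (1+0.0050000)^−120) = $677.23.
Total interest on Offer 1 = 120 × $677.23 − $61,000 = $20,267.60.
Offer 2: at 6.65% the monthly rate is 0.0055417, so the payment is 61,000 × 0.0055417 / (1 − 1.0055417^−60) = $1,197.83.
Total interest on Offer 2 = 60 × $1,197.83 − $61,000 = $10,869.80.
Offer 2 is lower by $9,397.80.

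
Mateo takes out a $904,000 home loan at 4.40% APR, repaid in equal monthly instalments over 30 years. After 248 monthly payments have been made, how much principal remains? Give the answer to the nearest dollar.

With monthly rate i = 4.4%/12 = 0.0036667, the balance after k of n payments is P · [(1+i)^n − (1+i)^k] / [(1+i)^n − 1].
(1+0.0036667)^360 = 3.73439528 and (1+0.0036667)^248 = 2.47854151, so the balance is 904,000 × (3.73439528 − 2.47854151) / (3.73439528 − 1) = $415,189.35.

$415,189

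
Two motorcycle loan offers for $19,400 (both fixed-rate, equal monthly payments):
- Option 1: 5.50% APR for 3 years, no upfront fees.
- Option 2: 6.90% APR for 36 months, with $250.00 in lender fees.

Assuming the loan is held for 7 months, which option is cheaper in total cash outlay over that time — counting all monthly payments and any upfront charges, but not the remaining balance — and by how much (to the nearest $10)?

Option 1 by $340

Option 1: monthly rate = 5.5%/12 = 0.0045833; payment = 19,400 × 0.0045833 / (1 − (1+0.0045833)^−36) = $585.80.
Option 2: at 6.90% the monthly rate is 0.0057500, so the payment is 19,400 × 0.0057500 / (1 − 1.0057500^−36) = $598.13.
Over 7 months: Option 1 costs 7 × $585.80 = $4,100.60; Option 2 costs 7 × $598.13 + $250.00 = $4,436.91.
Option 1 is cheaper by $4,436.91 − $4,100.60 = $336.31.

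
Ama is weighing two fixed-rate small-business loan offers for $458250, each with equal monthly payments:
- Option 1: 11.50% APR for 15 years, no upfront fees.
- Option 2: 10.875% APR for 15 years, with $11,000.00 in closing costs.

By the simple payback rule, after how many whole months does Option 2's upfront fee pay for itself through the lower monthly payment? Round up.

Option 1: monthly rate = 11.5%/12 = 0.0095833; payment = 458,250 × 0.0095833 / (1 − (1+0.0095833)^−180) = $5,353.23.
Option 2: at 10.875% the monthly rate is 0.0090625, so the payment is 458,250 × 0.0090625 / (1 − 1.0090625^−180) = $5,172.54.
Monthly savings = $5,353.23 − $5,172.54 = $180.69.
Break-even = $11,000.00 / $180.69 = 60.88 → 61 months.

61 months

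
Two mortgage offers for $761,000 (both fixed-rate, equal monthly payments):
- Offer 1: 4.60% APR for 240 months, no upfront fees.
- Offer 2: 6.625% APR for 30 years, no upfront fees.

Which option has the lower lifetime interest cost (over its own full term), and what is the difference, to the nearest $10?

Offer 1 by $588,840

Offer 1: monthly rate = 4.6%/12 = 0.0038333; payment = 761,000 × 0.0038333 / (1 − (1+0.0038333)^−240) = $4,855.64.
Total interest on Offer 1 = 240 × $4,855.64 − $761,000 = $404,353.60.
Offer 2: monthly rate = 6.625%/12 = 0.0055208; payment = 761,000 × 0.0055208 / (1 − (1+0.0055208)^−360) = $4,872.77.
Total interest on Offer 2 = 360 × $4,872.77 − $761,000 = $993,197.20.
Offer 1 is lower by $588,843.60.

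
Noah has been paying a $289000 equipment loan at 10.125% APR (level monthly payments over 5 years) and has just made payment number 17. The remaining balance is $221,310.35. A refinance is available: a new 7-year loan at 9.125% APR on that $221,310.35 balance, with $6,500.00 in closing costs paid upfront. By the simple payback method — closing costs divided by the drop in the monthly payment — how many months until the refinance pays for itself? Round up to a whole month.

3 months

Current payment = 289,000 × 10.125%/12 / (1 − (1+0.0084375)^−60) = $6,158.19.
Refinanced payment = 221,310.35 × 0.0076042 / (1 − (1+0.0076042)^−84) = $3,574.73.
Monthly savings = $6,158.19 − $3,574.73 = $2,583.46.
Break-even = $6,500.00 / $2,583.46 = 2.52 → 3 months.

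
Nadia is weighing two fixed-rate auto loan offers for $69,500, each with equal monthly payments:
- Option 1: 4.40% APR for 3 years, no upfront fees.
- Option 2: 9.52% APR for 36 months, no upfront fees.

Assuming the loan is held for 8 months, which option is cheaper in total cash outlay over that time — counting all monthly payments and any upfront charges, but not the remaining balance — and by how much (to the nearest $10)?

Option 1: at 4.40% the monthly rate is 0.0036667, so the payment is 69,500 × 0.0036667 / (1 − 1.0036667^−36) = $2,064.31.
Option 2: monthly rate = 9.52%/12 = 0.0079333; payment = 69,500 × 0.0079333 / (1 − (1+0.0079333)^−36) = $2,226.94.
Over 8 months: Option 1 costs 8 × $2,064.31 = $16,514.48; Option 2 costs 8 × $2,226.94 = $17,815.52.
Option 1 is cheaper by $17,815.52 − $16,514.48 = $1,301.04.

Option 1 by $1,300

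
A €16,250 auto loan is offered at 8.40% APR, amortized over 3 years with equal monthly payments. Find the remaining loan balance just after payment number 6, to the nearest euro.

€13,817

With monthly rate i = 8.4%/12 = 0.0070000, the balance after k of n payments is P · [(1+i)^n − (1+i)^k] / [(1+i)^n − 1].
(1+0.0070000)^36 = 1.28546702 and (1+0.0070000)^6 = 1.04274190, so the balance is 16,250 × (1.28546702 − 1.04274190) / (1.28546702 − 1) = €13,816.95.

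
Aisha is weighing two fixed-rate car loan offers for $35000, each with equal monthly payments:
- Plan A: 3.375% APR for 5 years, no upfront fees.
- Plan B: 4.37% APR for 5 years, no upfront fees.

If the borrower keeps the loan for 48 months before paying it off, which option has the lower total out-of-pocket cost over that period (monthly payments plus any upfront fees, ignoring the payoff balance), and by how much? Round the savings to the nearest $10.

Plan A: monthly rate = 3.375%/12 = 0.0028125; payment = 35,000 × 0.0028125 / (1 − (1+0.0028125)^−60) = $634.75.
Plan B: at 4.37% the monthly rate is 0.0036417, so the payment is 35,000 × 0.0036417 / (1 − 1.0036417^−60) = $650.44.
Over 48 months: Plan A costs 48 × $634.75 = $30,468.00; Plan B costs 48 × $650.44 = $31,221.12.
Plan A is cheaper by $31,221.12 − $30,468.00 = $753.12.

Plan A by $750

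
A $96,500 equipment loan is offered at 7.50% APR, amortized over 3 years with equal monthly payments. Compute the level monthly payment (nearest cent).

Monthly rate = 7.5%/12 = 0.0062500; payment = 96,500 × 0.0062500 / (1 − (1+0.0062500)^−36) = $3,001.75.

$3,001.75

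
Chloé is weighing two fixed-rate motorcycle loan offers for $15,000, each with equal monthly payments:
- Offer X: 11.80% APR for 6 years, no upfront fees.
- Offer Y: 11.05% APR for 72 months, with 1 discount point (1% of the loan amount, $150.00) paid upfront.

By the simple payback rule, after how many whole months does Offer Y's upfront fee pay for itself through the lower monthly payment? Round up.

26 months

Offer X: at 11.80% the monthly rate is 0.0098333, so the payment is 15,000 × 0.0098333 / (1 − 1.0098333^−72) = $291.70.
Offer Y: monthly rate = 11.05%/12 = 0.0092083; payment = 15,000 × 0.0092083 / (1 − (1+0.0092083)^−72) = $285.90.
Monthly savings = $291.70 − $285.90 = $5.80.
Break-even = $150.00 / $5.80 = 25.86 → 26 months.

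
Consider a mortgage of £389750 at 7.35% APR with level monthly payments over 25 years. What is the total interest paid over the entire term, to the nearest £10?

£462,940

Monthly rate = 7.35%/12 = 0.0061250; payment = 389,750 × 0.0061250 / (1 − (1+0.0061250)^−300) = £2,842.30.
Total paid = 300 × £2,842.30 = £852,690.00; interest = £852,690.00 − £389,750 = £462,940.00.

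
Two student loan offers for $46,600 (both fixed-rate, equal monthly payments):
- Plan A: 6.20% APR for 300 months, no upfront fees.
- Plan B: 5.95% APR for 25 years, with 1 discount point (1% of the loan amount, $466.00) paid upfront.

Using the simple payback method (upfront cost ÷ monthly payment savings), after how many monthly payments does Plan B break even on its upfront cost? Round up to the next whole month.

Plan A: monthly rate = 6.2%/12 = 0.0051667; payment = 46,600 × 0.0051667 / (1 − (1+0.0051667)^−300) = $305.97.
Plan B: monthly rate = 5.95%/12 = 0.0049583; payment = 46,600 × 0.0049583 / (1 − (1+0.0049583)^−300) = $298.82.
Monthly savings = $305.97 − $298.82 = $7.15.
Break-even = $466.00 / $7.15 = 65.17 → 66 months.

66 months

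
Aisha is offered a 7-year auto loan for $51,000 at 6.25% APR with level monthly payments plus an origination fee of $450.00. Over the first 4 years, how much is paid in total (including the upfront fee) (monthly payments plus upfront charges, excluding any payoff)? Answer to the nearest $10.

At 6.25% the monthly rate is 0.0052083, so the payment is 51,000 × 0.0052083 / (1 − 1.0052083^−84) = $751.16.
Total outlay = 48 × $751.16 + $450.00 = $36,505.68.

$36,510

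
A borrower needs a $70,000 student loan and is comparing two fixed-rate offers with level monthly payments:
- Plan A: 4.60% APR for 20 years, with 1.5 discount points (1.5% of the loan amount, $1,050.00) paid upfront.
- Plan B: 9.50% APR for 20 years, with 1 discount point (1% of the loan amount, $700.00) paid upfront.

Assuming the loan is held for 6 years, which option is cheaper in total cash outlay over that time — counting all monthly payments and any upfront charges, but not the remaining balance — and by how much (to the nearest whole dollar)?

Plan A by $14,471

Plan A: monthly rate = 4.6%/12 = 0.0038333; payment = 70,000 × 0.0038333 / (1 − (1+0.0038333)^−240) = $446.64.
Plan B: monthly rate = 9.5%/12 = 0.0079167; payment = 70,000 × 0.0079167 / (1 − (1+0.0079167)^−240) = $652.49.
Over 72 months: Plan A costs 72 × $446.64 + $1,050.00 = $33,208.08; Plan B costs 72 × $652.49 + $700.00 = $47,679.28.
Plan A is cheaper by $47,679.28 − $33,208.08 = $14,471.20.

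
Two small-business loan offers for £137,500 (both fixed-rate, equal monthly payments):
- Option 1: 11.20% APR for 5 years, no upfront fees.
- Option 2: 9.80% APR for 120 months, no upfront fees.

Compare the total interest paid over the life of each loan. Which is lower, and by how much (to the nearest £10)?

Option 1: at 11.20% the monthly rate is 0.0093333, so the payment is 137,500 × 0.0093333 / (1 − 1.0093333^−60) = £3,003.32.
Total interest on Option 1 = 60 × £3,003.32 − £137,500 = £42,699.20.
Option 2: monthly rate = 9.8%/12 = 0.0081667; payment = 137,500 × 0.0081667 / (1 − (1+0.0081667)^−120) = £1,801.88.
Total interest on Option 2 = 120 × £1,801.88 − £137,500 = £78,725.60.
Option 1 is lower by £36,026.40.

Option 1 by £36,030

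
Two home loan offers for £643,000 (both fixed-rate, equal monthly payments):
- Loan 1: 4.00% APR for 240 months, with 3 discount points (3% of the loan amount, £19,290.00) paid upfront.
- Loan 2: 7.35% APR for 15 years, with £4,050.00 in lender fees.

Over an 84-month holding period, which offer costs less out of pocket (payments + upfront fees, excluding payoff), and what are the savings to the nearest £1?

Loan 1: at 4.00% the monthly rate is 0.0033333, so the payment is 643,000 × 0.0033333 / (1 − 1.0033333^−240) = £3,896.45.
Loan 2: monthly rate = 7.35%/12 = 0.0061250; payment = 643,000 × 0.0061250 / (1 − (1+0.0061250)^−180) = £5,906.01.
Over 84 months: Loan 1 costs 84 × £3,896.45 + £19,290.00 = £346,591.80; Loan 2 costs 84 × £5,906.01 + £4,050.00 = £500,154.84.
Loan 1 is cheaper by £500,154.84 − £346,591.80 = £153,563.04.

Loan 1 by £153,563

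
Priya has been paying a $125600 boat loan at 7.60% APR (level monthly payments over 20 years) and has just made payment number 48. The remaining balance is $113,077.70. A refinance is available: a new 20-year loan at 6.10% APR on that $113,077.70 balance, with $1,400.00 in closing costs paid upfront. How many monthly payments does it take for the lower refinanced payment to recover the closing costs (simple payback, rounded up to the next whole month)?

7 months

Current payment = 125,600 × 7.6%/12 / (1 − (1+0.0063333)^−240) = $1,019.52.
Refinanced payment = 113,077.70 × 0.0050833 / (1 − (1+0.0050833)^−240) = $816.66.
Monthly savings = $1,019.52 − $816.66 = $202.86.
Break-even = $1,400.00 / $202.86 = 6.90 → 7 months.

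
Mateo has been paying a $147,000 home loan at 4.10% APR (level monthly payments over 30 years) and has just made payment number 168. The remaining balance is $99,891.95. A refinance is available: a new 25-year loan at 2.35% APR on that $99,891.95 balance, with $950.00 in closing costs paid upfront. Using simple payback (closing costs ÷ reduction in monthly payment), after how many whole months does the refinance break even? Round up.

Current payment = 147,000 × 4.1%/12 / (1 − (1+0.0034167)^−360) = $710.30.
Refinanced payment = 99,891.95 × 0.0019583 / (1 − (1+0.0019583)^−300) = $440.62.
Monthly savings = $710.30 − $440.62 = $269.68.
Break-even = $950.00 / $269.68 = 3.52 → 4 months.

4 months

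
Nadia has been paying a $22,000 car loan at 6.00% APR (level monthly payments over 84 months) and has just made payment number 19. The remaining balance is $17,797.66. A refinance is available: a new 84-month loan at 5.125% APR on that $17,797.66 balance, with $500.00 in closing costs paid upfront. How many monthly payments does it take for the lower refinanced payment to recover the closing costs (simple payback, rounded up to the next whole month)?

Current payment = 22,000 × 6%/12 / (1 − (1+0.0050000)^−84) = $321.39.
Refinanced payment = 17,797.66 × 0.0042708 / (1 − (1+0.0042708)^−84) = $252.60.
Monthly savings = $321.39 − $252.60 = $68.79.
Break-even = $500.00 / $68.79 = 7.27 → 8 months.

8 months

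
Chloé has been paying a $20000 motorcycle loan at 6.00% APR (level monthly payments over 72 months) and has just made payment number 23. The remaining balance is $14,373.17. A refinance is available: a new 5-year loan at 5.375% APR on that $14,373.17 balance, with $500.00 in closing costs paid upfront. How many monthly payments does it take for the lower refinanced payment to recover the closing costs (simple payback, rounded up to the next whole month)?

Current payment = 20,000 × 6%/12 / (1 − (1+0.0050000)^−72) = $331.46.
Refinanced payment = 14,373.17 × 0.0044792 / (1 − (1+0.0044792)^−60) = $273.72.
Monthly savings = $331.46 − $273.72 = $57.74.
Break-even = $500.00 / $57.74 = 8.66 → 9 months.

9 months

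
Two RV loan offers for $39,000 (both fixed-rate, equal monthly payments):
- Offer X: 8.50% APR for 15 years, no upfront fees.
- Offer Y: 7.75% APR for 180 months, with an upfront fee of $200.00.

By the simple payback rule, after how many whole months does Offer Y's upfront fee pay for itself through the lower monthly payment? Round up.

Offer X: at 8.50% the monthly rate is 0.0070833, so the payment is 39,000 × 0.0070833 / (1 − 1.0070833^−180) = $384.05.
Offer Y: monthly rate = 7.75%/12 = 0.0064583; payment = 39,000 × 0.0064583 / (1 − (1+0.0064583)^−180) = $367.10.
Monthly savings = $384.05 − $367.10 = $16.95.
Break-even = $200.00 / $16.95 = 11.80 → 12 months.

12 months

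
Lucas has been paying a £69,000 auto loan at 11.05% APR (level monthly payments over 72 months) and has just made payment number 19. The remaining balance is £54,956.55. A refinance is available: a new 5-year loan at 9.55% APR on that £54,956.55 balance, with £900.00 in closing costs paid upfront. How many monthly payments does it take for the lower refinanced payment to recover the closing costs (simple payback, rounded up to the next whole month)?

Current payment = 69,000 × 11.05%/12 / (1 − (1+0.0092083)^−72) = £1,315.12.
Refinanced payment = 54,956.55 × 0.0079583 / (1 − (1+0.0079583)^−60) = £1,155.53.
Monthly savings = £1,315.12 − £1,155.53 = £159.59.
Break-even = £900.00 / £159.59 = 5.64 → 6 months.

6 months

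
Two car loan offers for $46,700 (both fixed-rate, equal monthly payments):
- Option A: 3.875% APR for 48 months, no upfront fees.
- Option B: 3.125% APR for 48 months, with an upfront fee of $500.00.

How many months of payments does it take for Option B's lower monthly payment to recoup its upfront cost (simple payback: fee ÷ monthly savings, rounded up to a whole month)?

33 months

Option A: monthly rate = 3.875%/12 = 0.0032292; payment = 46,700 × 0.0032292 / (1 − (1+0.0032292)^−48) = $1,051.83.
Option B: monthly rate = 3.125%/12 = 0.0026042; payment = 46,700 × 0.0026042 / (1 − (1+0.0026042)^−48) = $1,036.26.
Monthly savings = $1,051.83 − $1,036.26 = $15.57.
Break-even = $500.00 / $15.57 = 32.11 → 33 months.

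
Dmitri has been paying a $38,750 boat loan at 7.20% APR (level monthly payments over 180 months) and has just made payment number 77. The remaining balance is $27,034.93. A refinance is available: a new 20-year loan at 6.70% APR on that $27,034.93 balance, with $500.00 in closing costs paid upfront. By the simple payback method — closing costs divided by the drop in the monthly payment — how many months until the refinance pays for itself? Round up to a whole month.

Current payment = 38,750 × 7.2%/12 / (1 − (1+0.0060000)^−180) = $352.64.
Refinanced payment = 27,034.93 × 0.0055833 / (1 − (1+0.0055833)^−240) = $204.76.
Monthly savings = $352.64 − $204.76 = $147.88.
Break-even = $500.00 / $147.88 = 3.38 → 4 months.

4 months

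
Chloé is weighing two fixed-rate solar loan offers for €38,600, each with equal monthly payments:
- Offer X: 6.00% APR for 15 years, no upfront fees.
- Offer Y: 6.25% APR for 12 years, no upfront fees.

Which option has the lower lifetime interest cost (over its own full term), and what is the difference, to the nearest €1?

Offer Y by €3,668

Offer X: monthly rate = 6%/12 = 0.0050000; payment = 38,600 × 0.0050000 / (1 − (1+0.0050000)^−180) = €325.73.
Total interest on Offer X = 180 × €325.73 − €38,600 = €20,031.40.
Offer Y: monthly rate = 6.25%/12 = 0.0052083; payment = 38,600 × 0.0052083 / (1 − (1+0.0052083)^−144) = €381.69.
Total interest on Offer Y = 144 × €381.69 − €38,600 = €16,363.36.
Offer Y is lower by €3,668.04.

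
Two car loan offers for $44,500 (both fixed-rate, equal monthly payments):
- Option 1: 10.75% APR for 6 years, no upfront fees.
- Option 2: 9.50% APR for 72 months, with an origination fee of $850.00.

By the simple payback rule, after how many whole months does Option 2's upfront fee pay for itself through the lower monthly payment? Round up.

31 months

Option 1: at 10.75% the monthly rate is 0.0089583, so the payment is 44,500 × 0.0089583 / (1 − 1.0089583^−72) = $841.33.
Option 2: at 9.50% the monthly rate is 0.0079167, so the payment is 44,500 × 0.0079167 / (1 − 1.0079167^−72) = $813.22.
Monthly savings = $841.33 − $813.22 = $28.11.
Break-even = $850.00 / $28.11 = 30.24 → 31 months.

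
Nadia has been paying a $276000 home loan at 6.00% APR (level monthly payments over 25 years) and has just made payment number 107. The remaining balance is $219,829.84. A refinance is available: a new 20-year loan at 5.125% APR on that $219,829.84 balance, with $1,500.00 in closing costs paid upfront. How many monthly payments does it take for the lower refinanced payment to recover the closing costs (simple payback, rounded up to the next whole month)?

5 months

Current payment = 276,000 × 6%/12 / (1 − (1+0.0050000)^−300) = $1,778.27.
Refinanced payment = 219,829.84 × 0.0042708 / (1 − (1+0.0042708)^−240) = $1,466.00.
Monthly savings = $1,778.27 − $1,466.00 = $312.27.
Break-even = $1,500.00 / $312.27 = 4.80 → 5 months.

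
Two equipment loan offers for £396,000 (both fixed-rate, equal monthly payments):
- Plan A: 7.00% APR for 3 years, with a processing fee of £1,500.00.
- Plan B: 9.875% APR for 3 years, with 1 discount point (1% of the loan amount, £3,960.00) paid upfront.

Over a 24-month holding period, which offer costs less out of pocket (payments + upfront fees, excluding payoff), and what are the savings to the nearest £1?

Plan A: monthly rate = 7%/12 = 0.0058333; payment = 396,000 × 0.0058333 / (1 − (1+0.0058333)^−36) = £12,227.33.
Plan B: at 9.875% the monthly rate is 0.0082292, so the payment is 396,000 × 0.0082292 / (1 − 1.0082292^−36) = £12,754.58.
Over 24 months: Plan A costs 24 × £12,227.33 + £1,500.00 = £294,955.92; Plan B costs 24 × £12,754.58 + £3,960.00 = £310,069.92.
Plan A is cheaper by £310,069.92 − £294,955.92 = £15,114.00.

Plan A by £15,114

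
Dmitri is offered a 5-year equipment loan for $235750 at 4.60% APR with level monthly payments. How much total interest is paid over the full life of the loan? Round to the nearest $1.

At 4.60% the monthly rate is 0.0038333, so the payment is 235,750 × 0.0038333 / (1 − 1.0038333^−60) = $4,405.82.
Total paid = 60 × $4,405.82 = $264,349.20; interest = $264,349.20 − $235,750 = $28,599.20.

$28,599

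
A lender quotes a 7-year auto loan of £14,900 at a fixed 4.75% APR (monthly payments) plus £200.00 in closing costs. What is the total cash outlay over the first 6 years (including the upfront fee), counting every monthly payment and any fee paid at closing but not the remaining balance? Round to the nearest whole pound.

£15,237

At 4.75% the monthly rate is 0.0039583, so the payment is 14,900 × 0.0039583 / (1 − 1.0039583^−84) = £208.85.
Total outlay = 72 × £208.85 + £200.00 = £15,237.20.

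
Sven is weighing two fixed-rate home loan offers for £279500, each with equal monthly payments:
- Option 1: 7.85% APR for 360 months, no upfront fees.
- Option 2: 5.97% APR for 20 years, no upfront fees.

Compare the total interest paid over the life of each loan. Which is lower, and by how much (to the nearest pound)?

Option 2 by £248,398

Option 1: monthly rate = 7.85%/12 = 0.0065417; payment = 279,500 × 0.0065417 / (1 − (1+0.0065417)^−360) = £2,021.72.
Total interest on Option 1 = 360 × £2,021.72 − £279,500 = £448,319.20.
Option 2: monthly rate = 5.97%/12 = 0.0049750; payment = 279,500 × 0.0049750 / (1 − (1+0.0049750)^−240) = £1,997.59.
Total interest on Option 2 = 240 × £1,997.59 − £279,500 = £199,921.60.
Option 2 is lower by £248,397.60.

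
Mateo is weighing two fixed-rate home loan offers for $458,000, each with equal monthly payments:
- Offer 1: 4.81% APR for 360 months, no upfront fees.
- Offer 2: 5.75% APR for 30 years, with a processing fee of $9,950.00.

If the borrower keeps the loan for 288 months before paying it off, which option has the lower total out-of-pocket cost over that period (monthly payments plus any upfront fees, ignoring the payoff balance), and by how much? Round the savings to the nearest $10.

Offer 1: at 4.81% the monthly rate is 0.0040083, so the payment is 458,000 × 0.0040083 / (1 − 1.0040083^−360) = $2,405.74.
Offer 2: at 5.75% the monthly rate is 0.0047917, so the payment is 458,000 × 0.0047917 / (1 − 1.0047917^−360) = $2,672.76.
Over 288 months: Offer 1 costs 288 × $2,405.74 = $692,853.12; Offer 2 costs 288 × $2,672.76 + $9,950.00 = $779,704.88.
Offer 1 is cheaper by $779,704.88 − $692,853.12 = $86,851.76.

Offer 1 by $86,850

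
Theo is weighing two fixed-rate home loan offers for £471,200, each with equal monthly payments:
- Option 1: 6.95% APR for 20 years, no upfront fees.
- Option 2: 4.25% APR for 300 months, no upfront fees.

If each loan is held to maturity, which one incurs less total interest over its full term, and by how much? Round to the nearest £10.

Option 1: monthly rate = 6.95%/12 = 0.0057917; payment = 471,200 × 0.0057917 / (1 − (1+0.0057917)^−240) = £3,639.08.
Total interest on Option 1 = 240 × £3,639.08 − £471,200 = £402,179.20.
Option 2: monthly rate = 4.25%/12 = 0.0035417; payment = 471,200 × 0.0035417 / (1 − (1+0.0035417)^−300) = £2,552.67.
Total interest on Option 2 = 300 × £2,552.67 − £471,200 = £294,601.00.
Option 2 is lower by £107,578.20.

Option 2 by £107,580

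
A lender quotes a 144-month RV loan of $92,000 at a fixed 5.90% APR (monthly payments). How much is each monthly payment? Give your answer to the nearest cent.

$893.03

At 5.90% the monthly rate is 0.0049167, so the payment is 92,000 × 0.0049167 / (1 − 1.0049167^−144) = $893.03.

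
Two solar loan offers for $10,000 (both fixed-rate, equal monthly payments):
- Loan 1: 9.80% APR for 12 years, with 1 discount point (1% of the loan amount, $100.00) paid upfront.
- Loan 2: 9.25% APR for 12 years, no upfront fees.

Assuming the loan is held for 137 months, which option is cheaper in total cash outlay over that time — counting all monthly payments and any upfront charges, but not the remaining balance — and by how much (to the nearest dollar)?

Loan 1: at 9.80% the monthly rate is 0.0081667, so the payment is 10,000 × 0.0081667 / (1 − 1.0081667^−144) = $118.36.
Loan 2: monthly rate = 9.25%/12 = 0.0077083; payment = 10,000 × 0.0077083 / (1 − (1+0.0077083)^−144) = $115.22.
Over 137 months: Loan 1 costs 137 × $118.36 + $100.00 = $16,315.32; Loan 2 costs 137 × $115.22 = $15,785.14.
Loan 2 is cheaper by $16,315.32 − $15,785.14 = $530.18.

Loan 2 by $530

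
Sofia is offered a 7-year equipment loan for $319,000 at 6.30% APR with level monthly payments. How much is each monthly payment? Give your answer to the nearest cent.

Monthly rate = 6.3%/12 = 0.0052500; payment = 319,000 × 0.0052500 / (1 − (1+0.0052500)^−84) = $4,706.14.

$4,706.14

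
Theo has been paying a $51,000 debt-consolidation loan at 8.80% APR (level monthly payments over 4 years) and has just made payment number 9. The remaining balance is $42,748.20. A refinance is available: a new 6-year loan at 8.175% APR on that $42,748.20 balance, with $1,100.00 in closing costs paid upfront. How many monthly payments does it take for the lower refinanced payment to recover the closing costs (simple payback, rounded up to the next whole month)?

3 months

Current payment = 51,000 × 8.8%/12 / (1 − (1+0.0073333)^−48) = $1,264.30.
Refinanced payment = 42,748.20 × 0.0068125 / (1 − (1+0.0068125)^−72) = $753.17.
Monthly savings = $1,264.30 − $753.17 = $511.13.
Break-even = $1,100.00 / $511.13 = 2.15 → 3 months.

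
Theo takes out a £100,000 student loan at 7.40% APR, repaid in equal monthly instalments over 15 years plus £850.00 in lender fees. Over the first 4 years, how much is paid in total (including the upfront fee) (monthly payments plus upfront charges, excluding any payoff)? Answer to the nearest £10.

At 7.40% the monthly rate is 0.0061667, so the payment is 100,000 × 0.0061667 / (1 − 1.0061667^−180) = £921.34.
Total outlay = 48 × £921.34 + £850.00 = £45,074.32.

£45,070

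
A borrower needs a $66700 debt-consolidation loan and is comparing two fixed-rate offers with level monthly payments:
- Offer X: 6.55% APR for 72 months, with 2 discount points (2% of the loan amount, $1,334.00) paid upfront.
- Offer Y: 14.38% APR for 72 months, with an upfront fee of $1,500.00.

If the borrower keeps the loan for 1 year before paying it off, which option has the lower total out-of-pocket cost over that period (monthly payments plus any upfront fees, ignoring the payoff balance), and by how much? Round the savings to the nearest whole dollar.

Offer X by $3,348

Offer X: monthly rate = 6.55%/12 = 0.0054583; payment = 66,700 × 0.0054583 / (1 − (1+0.0054583)^−72) = $1,122.81.
Offer Y: monthly rate = 14.38%/12 = 0.0119833; payment = 66,700 × 0.0119833 / (1 − (1+0.0119833)^−72) = $1,388.01.
Over 12 months: Offer X costs 12 × $1,122.81 + $1,334.00 = $14,807.72; Offer Y costs 12 × $1,388.01 + $1,500.00 = $18,156.12.
Offer X is cheaper by $18,156.12 − $14,807.72 = $3,348.40.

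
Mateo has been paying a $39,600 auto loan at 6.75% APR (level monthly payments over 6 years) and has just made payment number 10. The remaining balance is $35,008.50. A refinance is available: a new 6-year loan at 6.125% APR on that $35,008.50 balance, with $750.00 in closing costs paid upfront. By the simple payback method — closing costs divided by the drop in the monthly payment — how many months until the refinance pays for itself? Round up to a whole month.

9 months

Current payment = 39,600 × 6.75%/12 / (1 − (1+0.0056250)^−72) = $670.40.
Refinanced payment = 35,008.50 × 0.0051042 / (1 − (1+0.0051042)^−72) = $582.26.
Monthly savings = $670.40 − $582.26 = $88.14.
Break-even = $750.00 / $88.14 = 8.51 → 9 months.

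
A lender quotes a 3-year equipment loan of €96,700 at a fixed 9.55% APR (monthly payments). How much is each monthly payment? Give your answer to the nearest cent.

€3,099.85

Monthly rate = 9.55%/12 = 0.0079583; payment = 96,700 × 0.0079583 / (1 − (1+0.0079583)^−36) = €3,099.85.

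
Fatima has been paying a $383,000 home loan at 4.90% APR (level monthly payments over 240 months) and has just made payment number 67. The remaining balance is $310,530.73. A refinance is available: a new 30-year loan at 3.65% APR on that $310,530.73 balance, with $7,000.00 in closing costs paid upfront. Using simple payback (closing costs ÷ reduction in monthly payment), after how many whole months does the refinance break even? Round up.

Current payment = 383,000 × 4.9%/12 / (1 − (1+0.0040833)^−240) = $2,506.52.
Refinanced payment = 310,530.73 × 0.0030417 / (1 − (1+0.0030417)^−360) = $1,420.55.
Monthly savings = $2,506.52 − $1,420.55 = $1,085.97.
Break-even = $7,000.00 / $1,085.97 = 6.45 → 7 months.

7 months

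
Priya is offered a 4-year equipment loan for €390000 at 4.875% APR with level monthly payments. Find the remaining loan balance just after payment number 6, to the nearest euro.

With monthly rate i = 4.875%/12 = 0.0040625, the balance after k of n payments is P · [(1+i)^n − (1+i)^k] / [(1+i)^n − 1].
(1+0.0040625)^48 = 1.21483100 and (1+0.0040625)^6 = 1.02462390, so the balance is 390,000 × (1.21483100 − 1.02462390) / (1.21483100 − 1) = €345,298.25.

€345,298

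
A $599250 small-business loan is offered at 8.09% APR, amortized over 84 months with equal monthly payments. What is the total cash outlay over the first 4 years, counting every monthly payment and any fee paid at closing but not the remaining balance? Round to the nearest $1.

Monthly rate = 8.09%/12 = 0.0067417; payment = 599,250 × 0.0067417 / (1 − (1+0.0067417)^−84) = $9,366.93.
Total outlay = 48 × $9,366.93 = $449,612.64.

$449,613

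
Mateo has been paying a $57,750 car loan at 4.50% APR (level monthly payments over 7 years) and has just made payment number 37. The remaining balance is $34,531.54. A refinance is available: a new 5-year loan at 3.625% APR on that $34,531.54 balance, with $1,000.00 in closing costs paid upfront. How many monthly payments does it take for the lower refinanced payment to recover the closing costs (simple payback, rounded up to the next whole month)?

Current payment = 57,750 × 4.5%/12 / (1 − (1+0.0037500)^−84) = $802.73.
Refinanced payment = 34,531.54 × 0.0030208 / (1 − (1+0.0030208)^−60) = $630.12.
Monthly savings = $802.73 − $630.12 = $172.61.
Break-even = $1,000.00 / $172.61 = 5.79 → 6 months.

6 months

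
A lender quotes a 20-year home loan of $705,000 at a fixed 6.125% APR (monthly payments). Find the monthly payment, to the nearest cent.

At 6.125% the monthly rate is 0.0051042, so the payment is 705,000 × 0.0051042 / (1 − 1.0051042^−240) = $5,101.81.

$5,101.81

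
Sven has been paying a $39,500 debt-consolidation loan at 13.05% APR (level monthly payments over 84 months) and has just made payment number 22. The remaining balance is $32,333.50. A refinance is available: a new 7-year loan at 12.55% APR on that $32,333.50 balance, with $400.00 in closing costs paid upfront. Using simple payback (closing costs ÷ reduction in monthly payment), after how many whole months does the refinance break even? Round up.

3 months

Current payment = 39,500 × 13.05%/12 / (1 − (1+0.0108750)^−84) = $719.66.
Refinanced payment = 32,333.50 × 0.0104583 / (1 − (1+0.0104583)^−84) = $580.33.
Monthly savings = $719.66 − $580.33 = $139.33.
Break-even = $400.00 / $139.33 = 2.87 → 3 months.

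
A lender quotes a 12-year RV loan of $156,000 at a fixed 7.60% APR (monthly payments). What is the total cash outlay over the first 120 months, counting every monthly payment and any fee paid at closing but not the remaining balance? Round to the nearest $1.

$198,552

At 7.60% the monthly rate is 0.0063333, so the payment is 156,000 × 0.0063333 / (1 − 1.0063333^−144) = $1,654.60.
Total outlay = 120 × $1,654.60 = $198,552.00.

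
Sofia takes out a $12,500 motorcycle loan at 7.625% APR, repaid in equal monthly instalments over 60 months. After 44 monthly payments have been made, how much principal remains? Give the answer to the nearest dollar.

$3,810

With monthly rate i = 7.625%/12 = 0.0063542, the balance after k of n payments is P · [(1+i)^n − (1+i)^k] / [(1+i)^n − 1].
(1+0.0063542)^60 = 1.46234870 and (1+0.0063542)^44 = 1.32140930, so the balance is 12,500 × (1.46234870 − 1.32140930) / (1.46234870 − 1) = $3,810.42.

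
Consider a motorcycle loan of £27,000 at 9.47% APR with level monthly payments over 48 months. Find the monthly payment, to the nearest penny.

Monthly rate = 9.47%/12 = 0.0078917; payment = 27,000 × 0.0078917 / (1 − (1+0.0078917)^−48) = £677.94.

£677.94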